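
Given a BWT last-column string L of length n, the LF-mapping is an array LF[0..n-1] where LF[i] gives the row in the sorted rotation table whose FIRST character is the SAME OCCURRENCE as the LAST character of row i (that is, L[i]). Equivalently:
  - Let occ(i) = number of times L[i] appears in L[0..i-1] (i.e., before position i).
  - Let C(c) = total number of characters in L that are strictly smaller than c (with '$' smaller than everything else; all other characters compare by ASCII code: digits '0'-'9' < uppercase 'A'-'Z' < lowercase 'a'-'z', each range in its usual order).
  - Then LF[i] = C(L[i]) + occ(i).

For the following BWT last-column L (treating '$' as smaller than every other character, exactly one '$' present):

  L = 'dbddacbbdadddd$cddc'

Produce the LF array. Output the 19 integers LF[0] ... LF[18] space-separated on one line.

Answer: 9 3 10 11 1 6 4 5 12 2 13 14 15 16 0 7 17 18 8

Derivation:
Char counts: '$':1, 'a':2, 'b':3, 'c':3, 'd':10
C (first-col start): C('$')=0, C('a')=1, C('b')=3, C('c')=6, C('d')=9
L[0]='d': occ=0, LF[0]=C('d')+0=9+0=9
L[1]='b': occ=0, LF[1]=C('b')+0=3+0=3
L[2]='d': occ=1, LF[2]=C('d')+1=9+1=10
L[3]='d': occ=2, LF[3]=C('d')+2=9+2=11
L[4]='a': occ=0, LF[4]=C('a')+0=1+0=1
L[5]='c': occ=0, LF[5]=C('c')+0=6+0=6
L[6]='b': occ=1, LF[6]=C('b')+1=3+1=4
L[7]='b': occ=2, LF[7]=C('b')+2=3+2=5
L[8]='d': occ=3, LF[8]=C('d')+3=9+3=12
L[9]='a': occ=1, LF[9]=C('a')+1=1+1=2
L[10]='d': occ=4, LF[10]=C('d')+4=9+4=13
L[11]='d': occ=5, LF[11]=C('d')+5=9+5=14
L[12]='d': occ=6, LF[12]=C('d')+6=9+6=15
L[13]='d': occ=7, LF[13]=C('d')+7=9+7=16
L[14]='$': occ=0, LF[14]=C('$')+0=0+0=0
L[15]='c': occ=1, LF[15]=C('c')+1=6+1=7
L[16]='d': occ=8, LF[16]=C('d')+8=9+8=17
L[17]='d': occ=9, LF[17]=C('d')+9=9+9=18
L[18]='c': occ=2, LF[18]=C('c')+2=6+2=8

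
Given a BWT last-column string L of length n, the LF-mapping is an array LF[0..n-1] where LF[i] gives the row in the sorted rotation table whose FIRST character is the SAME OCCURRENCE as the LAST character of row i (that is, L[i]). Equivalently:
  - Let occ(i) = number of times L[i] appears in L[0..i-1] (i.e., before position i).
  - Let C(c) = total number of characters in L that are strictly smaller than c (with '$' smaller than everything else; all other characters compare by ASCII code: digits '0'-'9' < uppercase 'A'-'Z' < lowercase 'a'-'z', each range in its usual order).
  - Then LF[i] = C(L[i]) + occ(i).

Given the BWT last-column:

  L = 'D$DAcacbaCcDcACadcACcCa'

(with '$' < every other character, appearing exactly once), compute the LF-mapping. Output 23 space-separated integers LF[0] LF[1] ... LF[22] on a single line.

Char counts: '$':1, 'A':3, 'C':4, 'D':3, 'a':4, 'b':1, 'c':6, 'd':1
C (first-col start): C('$')=0, C('A')=1, C('C')=4, C('D')=8, C('a')=11, C('b')=15, C('c')=16, C('d')=22
L[0]='D': occ=0, LF[0]=C('D')+0=8+0=8
L[1]='$': occ=0, LF[1]=C('$')+0=0+0=0
L[2]='D': occ=1, LF[2]=C('D')+1=8+1=9
L[3]='A': occ=0, LF[3]=C('A')+0=1+0=1
L[4]='c': occ=0, LF[4]=C('c')+0=16+0=16
L[5]='a': occ=0, LF[5]=C('a')+0=11+0=11
L[6]='c': occ=1, LF[6]=C('c')+1=16+1=17
L[7]='b': occ=0, LF[7]=C('b')+0=15+0=15
L[8]='a': occ=1, LF[8]=C('a')+1=11+1=12
L[9]='C': occ=0, LF[9]=C('C')+0=4+0=4
L[10]='c': occ=2, LF[10]=C('c')+2=16+2=18
L[11]='D': occ=2, LF[11]=C('D')+2=8+2=10
L[12]='c': occ=3, LF[12]=C('c')+3=16+3=19
L[13]='A': occ=1, LF[13]=C('A')+1=1+1=2
L[14]='C': occ=1, LF[14]=C('C')+1=4+1=5
L[15]='a': occ=2, LF[15]=C('a')+2=11+2=13
L[16]='d': occ=0, LF[16]=C('d')+0=22+0=22
L[17]='c': occ=4, LF[17]=C('c')+4=16+4=20
L[18]='A': occ=2, LF[18]=C('A')+2=1+2=3
L[19]='C': occ=2, LF[19]=C('C')+2=4+2=6
L[20]='c': occ=5, LF[20]=C('c')+5=16+5=21
L[21]='C': occ=3, LF[21]=C('C')+3=4+3=7
L[22]='a': occ=3, LF[22]=C('a')+3=11+3=14

Answer: 8 0 9 1 16 11 17 15 12 4 18 10 19 2 5 13 22 20 3 6 21 7 14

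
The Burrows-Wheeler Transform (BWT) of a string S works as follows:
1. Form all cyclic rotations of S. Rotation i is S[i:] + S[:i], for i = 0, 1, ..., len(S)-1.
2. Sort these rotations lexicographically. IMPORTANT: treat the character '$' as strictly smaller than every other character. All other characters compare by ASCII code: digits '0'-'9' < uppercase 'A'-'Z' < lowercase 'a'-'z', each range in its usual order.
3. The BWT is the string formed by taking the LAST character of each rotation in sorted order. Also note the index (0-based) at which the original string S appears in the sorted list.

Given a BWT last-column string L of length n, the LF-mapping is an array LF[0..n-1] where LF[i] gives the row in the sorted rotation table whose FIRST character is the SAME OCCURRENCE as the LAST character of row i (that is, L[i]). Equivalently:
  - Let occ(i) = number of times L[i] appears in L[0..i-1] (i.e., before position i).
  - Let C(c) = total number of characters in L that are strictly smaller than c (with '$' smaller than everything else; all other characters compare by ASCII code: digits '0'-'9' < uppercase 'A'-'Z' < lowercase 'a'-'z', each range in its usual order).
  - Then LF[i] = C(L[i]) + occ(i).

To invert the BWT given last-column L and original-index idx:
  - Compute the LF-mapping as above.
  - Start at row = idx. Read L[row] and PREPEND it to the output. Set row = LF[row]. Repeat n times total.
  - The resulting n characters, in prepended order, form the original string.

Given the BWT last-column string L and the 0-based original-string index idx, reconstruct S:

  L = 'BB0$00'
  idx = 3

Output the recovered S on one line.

Answer: 0B00B$

Derivation:
LF mapping: 4 5 1 0 2 3
Walk LF starting at row 3, prepending L[row]:
  step 1: row=3, L[3]='$', prepend. Next row=LF[3]=0
  step 2: row=0, L[0]='B', prepend. Next row=LF[0]=4
  step 3: row=4, L[4]='0', prepend. Next row=LF[4]=2
  step 4: row=2, L[2]='0', prepend. Next row=LF[2]=1
  step 5: row=1, L[1]='B', prepend. Next row=LF[1]=5
  step 6: row=5, L[5]='0', prepend. Next row=LF[5]=3
Reversed output: 0B00B$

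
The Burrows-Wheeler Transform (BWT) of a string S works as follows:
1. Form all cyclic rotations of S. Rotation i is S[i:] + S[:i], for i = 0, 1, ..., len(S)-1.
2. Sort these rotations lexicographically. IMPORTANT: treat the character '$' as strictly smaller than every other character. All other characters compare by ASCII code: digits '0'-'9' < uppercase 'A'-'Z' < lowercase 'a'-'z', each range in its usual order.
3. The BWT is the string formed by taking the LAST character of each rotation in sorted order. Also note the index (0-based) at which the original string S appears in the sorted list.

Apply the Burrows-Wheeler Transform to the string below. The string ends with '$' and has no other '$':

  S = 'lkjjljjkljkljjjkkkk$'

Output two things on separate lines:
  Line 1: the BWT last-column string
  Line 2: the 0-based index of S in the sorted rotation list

All 20 rotations (rotation i = S[i:]+S[:i]):
  rot[0] = lkjjljjkljkljjjkkkk$
  rot[1] = kjjljjkljkljjjkkkk$l
  rot[2] = jjljjkljkljjjkkkk$lk
  rot[3] = jljjkljkljjjkkkk$lkj
  rot[4] = ljjkljkljjjkkkk$lkjj
  rot[5] = jjkljkljjjkkkk$lkjjl
  rot[6] = jkljkljjjkkkk$lkjjlj
  rot[7] = kljkljjjkkkk$lkjjljj
  rot[8] = ljkljjjkkkk$lkjjljjk
  rot[9] = jkljjjkkkk$lkjjljjkl
  rot[10] = kljjjkkkk$lkjjljjklj
  rot[11] = ljjjkkkk$lkjjljjkljk
  rot[12] = jjjkkkk$lkjjljjkljkl
  rot[13] = jjkkkk$lkjjljjkljklj
  rot[14] = jkkkk$lkjjljjkljkljj
  rot[15] = kkkk$lkjjljjkljkljjj
  rot[16] = kkk$lkjjljjkljkljjjk
  rot[17] = kk$lkjjljjkljkljjjkk
  rot[18] = k$lkjjljjkljkljjjkkk
  rot[19] = $lkjjljjkljkljjjkkkk
Sorted (with $ < everything):
  sorted[0] = $lkjjljjkljkljjjkkkk  (last char: 'k')
  sorted[1] = jjjkkkk$lkjjljjkljkl  (last char: 'l')
  sorted[2] = jjkkkk$lkjjljjkljklj  (last char: 'j')
  sorted[3] = jjkljkljjjkkkk$lkjjl  (last char: 'l')
  sorted[4] = jjljjkljkljjjkkkk$lk  (last char: 'k')
  sorted[5] = jkkkk$lkjjljjkljkljj  (last char: 'j')
  sorted[6] = jkljjjkkkk$lkjjljjkl  (last char: 'l')
  sorted[7] = jkljkljjjkkkk$lkjjlj  (last char: 'j')
  sorted[8] = jljjkljkljjjkkkk$lkj  (last char: 'j')
  sorted[9] = k$lkjjljjkljkljjjkkk  (last char: 'k')
  sorted[10] = kjjljjkljkljjjkkkk$l  (last char: 'l')
  sorted[11] = kk$lkjjljjkljkljjjkk  (last char: 'k')
  sorted[12] = kkk$lkjjljjkljkljjjk  (last char: 'k')
  sorted[13] = kkkk$lkjjljjkljkljjj  (last char: 'j')
  sorted[14] = kljjjkkkk$lkjjljjklj  (last char: 'j')
  sorted[15] = kljkljjjkkkk$lkjjljj  (last char: 'j')
  sorted[16] = ljjjkkkk$lkjjljjkljk  (last char: 'k')
  sorted[17] = ljjkljkljjjkkkk$lkjj  (last char: 'j')
  sorted[18] = ljkljjjkkkk$lkjjljjk  (last char: 'k')
  sorted[19] = lkjjljjkljkljjjkkkk$  (last char: '$')
Last column: kljlkjljjklkkjjjkjk$
Original string S is at sorted index 19

Answer: kljlkjljjklkkjjjkjk$
19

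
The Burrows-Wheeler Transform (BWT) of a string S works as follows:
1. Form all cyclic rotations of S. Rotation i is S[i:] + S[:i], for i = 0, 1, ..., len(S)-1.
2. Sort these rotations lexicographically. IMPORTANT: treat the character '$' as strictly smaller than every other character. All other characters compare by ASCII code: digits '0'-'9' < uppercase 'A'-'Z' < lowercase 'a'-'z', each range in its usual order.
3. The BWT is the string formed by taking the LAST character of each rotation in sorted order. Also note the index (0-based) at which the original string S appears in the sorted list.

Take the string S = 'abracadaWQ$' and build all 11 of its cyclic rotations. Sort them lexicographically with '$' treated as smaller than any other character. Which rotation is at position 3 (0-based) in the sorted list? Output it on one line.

All 11 rotations (rotation i = S[i:]+S[:i]):
  rot[0] = abracadaWQ$
  rot[1] = bracadaWQ$a
  rot[2] = racadaWQ$ab
  rot[3] = acadaWQ$abr
  rot[4] = cadaWQ$abra
  rot[5] = adaWQ$abrac
  rot[6] = daWQ$abraca
  rot[7] = aWQ$abracad
  rot[8] = WQ$abracada
  rot[9] = Q$abracadaW
  rot[10] = $abracadaWQ
Sorted (with $ < everything):
  sorted[0] = $abracadaWQ
  sorted[1] = Q$abracadaW
  sorted[2] = WQ$abracada
  sorted[3] = aWQ$abracad
  sorted[4] = abracadaWQ$
  sorted[5] = acadaWQ$abr
  sorted[6] = adaWQ$abrac
  sorted[7] = bracadaWQ$a
  sorted[8] = cadaWQ$abra
  sorted[9] = daWQ$abraca
  sorted[10] = racadaWQ$ab
sorted[3] = aWQ$abracad

Answer: aWQ$abracad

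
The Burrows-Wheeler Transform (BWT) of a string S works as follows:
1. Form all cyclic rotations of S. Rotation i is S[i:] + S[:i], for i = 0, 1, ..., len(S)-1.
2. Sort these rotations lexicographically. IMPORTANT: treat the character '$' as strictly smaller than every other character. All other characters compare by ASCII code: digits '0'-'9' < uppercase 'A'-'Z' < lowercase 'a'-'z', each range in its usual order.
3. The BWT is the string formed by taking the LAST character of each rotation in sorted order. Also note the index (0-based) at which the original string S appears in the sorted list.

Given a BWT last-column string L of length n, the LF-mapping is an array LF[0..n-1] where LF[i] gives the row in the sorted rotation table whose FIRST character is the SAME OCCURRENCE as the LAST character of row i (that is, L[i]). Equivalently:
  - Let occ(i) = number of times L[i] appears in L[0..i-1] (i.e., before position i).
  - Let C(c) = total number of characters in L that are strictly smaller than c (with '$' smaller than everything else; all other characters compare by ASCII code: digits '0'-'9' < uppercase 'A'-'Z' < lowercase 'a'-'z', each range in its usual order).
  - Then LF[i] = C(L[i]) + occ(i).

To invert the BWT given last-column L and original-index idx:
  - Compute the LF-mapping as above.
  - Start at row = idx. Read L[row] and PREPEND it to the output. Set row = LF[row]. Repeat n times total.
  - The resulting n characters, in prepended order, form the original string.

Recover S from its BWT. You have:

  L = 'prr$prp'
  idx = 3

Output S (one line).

LF mapping: 1 4 5 0 2 6 3
Walk LF starting at row 3, prepending L[row]:
  step 1: row=3, L[3]='$', prepend. Next row=LF[3]=0
  step 2: row=0, L[0]='p', prepend. Next row=LF[0]=1
  step 3: row=1, L[1]='r', prepend. Next row=LF[1]=4
  step 4: row=4, L[4]='p', prepend. Next row=LF[4]=2
  step 5: row=2, L[2]='r', prepend. Next row=LF[2]=5
  step 6: row=5, L[5]='r', prepend. Next row=LF[5]=6
  step 7: row=6, L[6]='p', prepend. Next row=LF[6]=3
Reversed output: prrprp$

Answer: prrprp$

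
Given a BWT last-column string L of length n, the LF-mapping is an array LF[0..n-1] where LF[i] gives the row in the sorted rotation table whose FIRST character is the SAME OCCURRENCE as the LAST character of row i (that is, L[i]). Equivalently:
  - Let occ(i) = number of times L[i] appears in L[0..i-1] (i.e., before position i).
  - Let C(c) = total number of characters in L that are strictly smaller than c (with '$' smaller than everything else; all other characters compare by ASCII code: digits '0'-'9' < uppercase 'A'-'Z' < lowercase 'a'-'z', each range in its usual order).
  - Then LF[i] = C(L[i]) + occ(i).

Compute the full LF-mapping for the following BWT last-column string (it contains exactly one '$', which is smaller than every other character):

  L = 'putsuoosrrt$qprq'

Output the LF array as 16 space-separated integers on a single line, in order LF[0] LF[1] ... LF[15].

Answer: 3 14 12 10 15 1 2 11 7 8 13 0 5 4 9 6

Derivation:
Char counts: '$':1, 'o':2, 'p':2, 'q':2, 'r':3, 's':2, 't':2, 'u':2
C (first-col start): C('$')=0, C('o')=1, C('p')=3, C('q')=5, C('r')=7, C('s')=10, C('t')=12, C('u')=14
L[0]='p': occ=0, LF[0]=C('p')+0=3+0=3
L[1]='u': occ=0, LF[1]=C('u')+0=14+0=14
L[2]='t': occ=0, LF[2]=C('t')+0=12+0=12
L[3]='s': occ=0, LF[3]=C('s')+0=10+0=10
L[4]='u': occ=1, LF[4]=C('u')+1=14+1=15
L[5]='o': occ=0, LF[5]=C('o')+0=1+0=1
L[6]='o': occ=1, LF[6]=C('o')+1=1+1=2
L[7]='s': occ=1, LF[7]=C('s')+1=10+1=11
L[8]='r': occ=0, LF[8]=C('r')+0=7+0=7
L[9]='r': occ=1, LF[9]=C('r')+1=7+1=8
L[10]='t': occ=1, LF[10]=C('t')+1=12+1=13
L[11]='$': occ=0, LF[11]=C('$')+0=0+0=0
L[12]='q': occ=0, LF[12]=C('q')+0=5+0=5
L[13]='p': occ=1, LF[13]=C('p')+1=3+1=4
L[14]='r': occ=2, LF[14]=C('r')+2=7+2=9
L[15]='q': occ=1, LF[15]=C('q')+1=5+1=6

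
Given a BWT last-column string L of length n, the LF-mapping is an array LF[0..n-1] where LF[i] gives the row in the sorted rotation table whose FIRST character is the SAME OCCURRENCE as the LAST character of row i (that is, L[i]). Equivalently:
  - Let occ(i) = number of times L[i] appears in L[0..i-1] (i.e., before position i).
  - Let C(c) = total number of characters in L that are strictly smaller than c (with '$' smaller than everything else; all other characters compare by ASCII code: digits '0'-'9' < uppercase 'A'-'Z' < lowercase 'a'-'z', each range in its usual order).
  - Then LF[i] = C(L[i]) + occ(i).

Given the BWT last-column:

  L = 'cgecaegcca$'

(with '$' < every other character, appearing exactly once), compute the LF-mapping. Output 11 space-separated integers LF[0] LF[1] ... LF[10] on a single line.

Answer: 3 9 7 4 1 8 10 5 6 2 0

Derivation:
Char counts: '$':1, 'a':2, 'c':4, 'e':2, 'g':2
C (first-col start): C('$')=0, C('a')=1, C('c')=3, C('e')=7, C('g')=9
L[0]='c': occ=0, LF[0]=C('c')+0=3+0=3
L[1]='g': occ=0, LF[1]=C('g')+0=9+0=9
L[2]='e': occ=0, LF[2]=C('e')+0=7+0=7
L[3]='c': occ=1, LF[3]=C('c')+1=3+1=4
L[4]='a': occ=0, LF[4]=C('a')+0=1+0=1
L[5]='e': occ=1, LF[5]=C('e')+1=7+1=8
L[6]='g': occ=1, LF[6]=C('g')+1=9+1=10
L[7]='c': occ=2, LF[7]=C('c')+2=3+2=5
L[8]='c': occ=3, LF[8]=C('c')+3=3+3=6
L[9]='a': occ=1, LF[9]=C('a')+1=1+1=2
L[10]='$': occ=0, LF[10]=C('$')+0=0+0=0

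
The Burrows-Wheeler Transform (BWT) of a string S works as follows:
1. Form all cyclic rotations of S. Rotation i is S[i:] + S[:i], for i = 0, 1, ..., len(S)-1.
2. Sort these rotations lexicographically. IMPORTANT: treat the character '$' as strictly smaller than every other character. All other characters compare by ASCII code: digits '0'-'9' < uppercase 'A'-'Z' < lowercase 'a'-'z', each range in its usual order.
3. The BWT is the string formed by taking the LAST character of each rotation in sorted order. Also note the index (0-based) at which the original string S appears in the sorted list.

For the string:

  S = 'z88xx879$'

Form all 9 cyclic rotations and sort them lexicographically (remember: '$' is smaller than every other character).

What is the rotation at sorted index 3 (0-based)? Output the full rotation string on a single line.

All 9 rotations (rotation i = S[i:]+S[:i]):
  rot[0] = z88xx879$
  rot[1] = 88xx879$z
  rot[2] = 8xx879$z8
  rot[3] = xx879$z88
  rot[4] = x879$z88x
  rot[5] = 879$z88xx
  rot[6] = 79$z88xx8
  rot[7] = 9$z88xx87
  rot[8] = $z88xx879
Sorted (with $ < everything):
  sorted[0] = $z88xx879
  sorted[1] = 79$z88xx8
  sorted[2] = 879$z88xx
  sorted[3] = 88xx879$z
  sorted[4] = 8xx879$z8
  sorted[5] = 9$z88xx87
  sorted[6] = x879$z88x
  sorted[7] = xx879$z88
  sorted[8] = z88xx879$
sorted[3] = 88xx879$z

Answer: 88xx879$z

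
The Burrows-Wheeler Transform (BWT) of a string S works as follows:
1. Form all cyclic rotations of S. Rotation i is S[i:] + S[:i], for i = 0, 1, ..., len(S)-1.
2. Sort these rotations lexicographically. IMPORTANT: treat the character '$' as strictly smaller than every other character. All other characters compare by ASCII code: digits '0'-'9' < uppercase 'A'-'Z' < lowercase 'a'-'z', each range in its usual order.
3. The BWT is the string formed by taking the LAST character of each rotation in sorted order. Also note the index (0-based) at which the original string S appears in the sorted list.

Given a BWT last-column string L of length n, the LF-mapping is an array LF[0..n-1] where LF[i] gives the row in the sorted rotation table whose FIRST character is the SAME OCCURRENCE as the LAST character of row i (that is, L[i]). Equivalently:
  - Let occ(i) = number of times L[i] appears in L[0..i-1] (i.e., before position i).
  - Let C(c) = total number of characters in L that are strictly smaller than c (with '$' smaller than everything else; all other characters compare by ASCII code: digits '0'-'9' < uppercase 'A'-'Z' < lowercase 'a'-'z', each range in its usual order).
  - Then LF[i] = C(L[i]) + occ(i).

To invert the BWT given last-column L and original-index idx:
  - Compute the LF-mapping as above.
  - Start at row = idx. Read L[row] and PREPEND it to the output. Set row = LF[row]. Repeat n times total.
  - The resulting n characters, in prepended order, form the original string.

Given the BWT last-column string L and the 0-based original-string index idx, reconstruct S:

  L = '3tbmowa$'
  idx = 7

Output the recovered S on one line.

Answer: wombat3$

Derivation:
LF mapping: 1 6 3 4 5 7 2 0
Walk LF starting at row 7, prepending L[row]:
  step 1: row=7, L[7]='$', prepend. Next row=LF[7]=0
  step 2: row=0, L[0]='3', prepend. Next row=LF[0]=1
  step 3: row=1, L[1]='t', prepend. Next row=LF[1]=6
  step 4: row=6, L[6]='a', prepend. Next row=LF[6]=2
  step 5: row=2, L[2]='b', prepend. Next row=LF[2]=3
  step 6: row=3, L[3]='m', prepend. Next row=LF[3]=4
  step 7: row=4, L[4]='o', prepend. Next row=LF[4]=5
  step 8: row=5, L[5]='w', prepend. Next row=LF[5]=7
Reversed output: wombat3$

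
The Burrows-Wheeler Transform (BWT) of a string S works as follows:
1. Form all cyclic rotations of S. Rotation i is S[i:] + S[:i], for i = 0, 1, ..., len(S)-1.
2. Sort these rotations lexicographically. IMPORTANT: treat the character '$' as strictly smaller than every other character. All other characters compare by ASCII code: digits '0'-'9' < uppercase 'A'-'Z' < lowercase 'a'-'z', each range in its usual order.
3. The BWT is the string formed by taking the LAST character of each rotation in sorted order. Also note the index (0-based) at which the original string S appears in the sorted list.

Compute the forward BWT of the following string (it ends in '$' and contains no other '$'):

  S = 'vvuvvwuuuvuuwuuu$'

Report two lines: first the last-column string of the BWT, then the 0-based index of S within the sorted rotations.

All 17 rotations (rotation i = S[i:]+S[:i]):
  rot[0] = vvuvvwuuuvuuwuuu$
  rot[1] = vuvvwuuuvuuwuuu$v
  rot[2] = uvvwuuuvuuwuuu$vv
  rot[3] = vvwuuuvuuwuuu$vvu
  rot[4] = vwuuuvuuwuuu$vvuv
  rot[5] = wuuuvuuwuuu$vvuvv
  rot[6] = uuuvuuwuuu$vvuvvw
  rot[7] = uuvuuwuuu$vvuvvwu
  rot[8] = uvuuwuuu$vvuvvwuu
  rot[9] = vuuwuuu$vvuvvwuuu
  rot[10] = uuwuuu$vvuvvwuuuv
  rot[11] = uwuuu$vvuvvwuuuvu
  rot[12] = wuuu$vvuvvwuuuvuu
  rot[13] = uuu$vvuvvwuuuvuuw
  rot[14] = uu$vvuvvwuuuvuuwu
  rot[15] = u$vvuvvwuuuvuuwuu
  rot[16] = $vvuvvwuuuvuuwuuu
Sorted (with $ < everything):
  sorted[0] = $vvuvvwuuuvuuwuuu  (last char: 'u')
  sorted[1] = u$vvuvvwuuuvuuwuu  (last char: 'u')
  sorted[2] = uu$vvuvvwuuuvuuwu  (last char: 'u')
  sorted[3] = uuu$vvuvvwuuuvuuw  (last char: 'w')
  sorted[4] = uuuvuuwuuu$vvuvvw  (last char: 'w')
  sorted[5] = uuvuuwuuu$vvuvvwu  (last char: 'u')
  sorted[6] = uuwuuu$vvuvvwuuuv  (last char: 'v')
  sorted[7] = uvuuwuuu$vvuvvwuu  (last char: 'u')
  sorted[8] = uvvwuuuvuuwuuu$vv  (last char: 'v')
  sorted[9] = uwuuu$vvuvvwuuuvu  (last char: 'u')
  sorted[10] = vuuwuuu$vvuvvwuuu  (last char: 'u')
  sorted[11] = vuvvwuuuvuuwuuu$v  (last char: 'v')
  sorted[12] = vvuvvwuuuvuuwuuu$  (last char: '$')
  sorted[13] = vvwuuuvuuwuuu$vvu  (last char: 'u')
  sorted[14] = vwuuuvuuwuuu$vvuv  (last char: 'v')
  sorted[15] = wuuu$vvuvvwuuuvuu  (last char: 'u')
  sorted[16] = wuuuvuuwuuu$vvuvv  (last char: 'v')
Last column: uuuwwuvuvuuv$uvuv
Original string S is at sorted index 12

Answer: uuuwwuvuvuuv$uvuv
12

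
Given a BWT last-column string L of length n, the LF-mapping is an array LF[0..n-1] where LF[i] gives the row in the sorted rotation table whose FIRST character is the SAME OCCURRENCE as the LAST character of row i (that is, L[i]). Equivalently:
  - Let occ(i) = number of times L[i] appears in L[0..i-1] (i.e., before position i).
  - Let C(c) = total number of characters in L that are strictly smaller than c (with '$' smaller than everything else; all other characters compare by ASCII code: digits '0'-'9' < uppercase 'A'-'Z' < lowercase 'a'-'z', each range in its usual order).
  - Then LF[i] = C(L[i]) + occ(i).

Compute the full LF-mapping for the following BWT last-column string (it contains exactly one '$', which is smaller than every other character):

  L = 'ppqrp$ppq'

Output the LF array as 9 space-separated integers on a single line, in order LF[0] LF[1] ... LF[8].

Char counts: '$':1, 'p':5, 'q':2, 'r':1
C (first-col start): C('$')=0, C('p')=1, C('q')=6, C('r')=8
L[0]='p': occ=0, LF[0]=C('p')+0=1+0=1
L[1]='p': occ=1, LF[1]=C('p')+1=1+1=2
L[2]='q': occ=0, LF[2]=C('q')+0=6+0=6
L[3]='r': occ=0, LF[3]=C('r')+0=8+0=8
L[4]='p': occ=2, LF[4]=C('p')+2=1+2=3
L[5]='$': occ=0, LF[5]=C('$')+0=0+0=0
L[6]='p': occ=3, LF[6]=C('p')+3=1+3=4
L[7]='p': occ=4, LF[7]=C('p')+4=1+4=5
L[8]='q': occ=1, LF[8]=C('q')+1=6+1=7

Answer: 1 2 6 8 3 0 4 5 7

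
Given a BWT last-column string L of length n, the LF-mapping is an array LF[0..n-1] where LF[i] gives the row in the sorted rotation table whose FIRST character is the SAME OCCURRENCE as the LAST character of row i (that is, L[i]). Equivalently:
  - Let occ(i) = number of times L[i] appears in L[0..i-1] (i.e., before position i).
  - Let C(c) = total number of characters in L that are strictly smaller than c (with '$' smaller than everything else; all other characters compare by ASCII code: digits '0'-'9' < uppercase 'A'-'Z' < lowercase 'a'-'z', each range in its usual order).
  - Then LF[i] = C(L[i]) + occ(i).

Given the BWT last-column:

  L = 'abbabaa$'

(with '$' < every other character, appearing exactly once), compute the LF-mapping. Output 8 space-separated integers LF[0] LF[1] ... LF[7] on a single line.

Answer: 1 5 6 2 7 3 4 0

Derivation:
Char counts: '$':1, 'a':4, 'b':3
C (first-col start): C('$')=0, C('a')=1, C('b')=5
L[0]='a': occ=0, LF[0]=C('a')+0=1+0=1
L[1]='b': occ=0, LF[1]=C('b')+0=5+0=5
L[2]='b': occ=1, LF[2]=C('b')+1=5+1=6
L[3]='a': occ=1, LF[3]=C('a')+1=1+1=2
L[4]='b': occ=2, LF[4]=C('b')+2=5+2=7
L[5]='a': occ=2, LF[5]=C('a')+2=1+2=3
L[6]='a': occ=3, LF[6]=C('a')+3=1+3=4
L[7]='$': occ=0, LF[7]=C('$')+0=0+0=0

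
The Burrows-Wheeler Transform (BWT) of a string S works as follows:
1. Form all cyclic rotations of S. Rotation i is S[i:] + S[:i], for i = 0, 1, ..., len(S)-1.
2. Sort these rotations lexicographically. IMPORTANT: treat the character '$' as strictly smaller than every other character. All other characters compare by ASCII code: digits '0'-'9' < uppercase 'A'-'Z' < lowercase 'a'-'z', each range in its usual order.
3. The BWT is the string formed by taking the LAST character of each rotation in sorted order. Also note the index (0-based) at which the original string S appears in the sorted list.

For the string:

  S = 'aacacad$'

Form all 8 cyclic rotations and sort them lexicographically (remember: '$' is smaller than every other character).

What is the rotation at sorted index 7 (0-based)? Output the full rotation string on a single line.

Answer: d$aacaca

Derivation:
All 8 rotations (rotation i = S[i:]+S[:i]):
  rot[0] = aacacad$
  rot[1] = acacad$a
  rot[2] = cacad$aa
  rot[3] = acad$aac
  rot[4] = cad$aaca
  rot[5] = ad$aacac
  rot[6] = d$aacaca
  rot[7] = $aacacad
Sorted (with $ < everything):
  sorted[0] = $aacacad
  sorted[1] = aacacad$
  sorted[2] = acacad$a
  sorted[3] = acad$aac
  sorted[4] = ad$aacac
  sorted[5] = cacad$aa
  sorted[6] = cad$aaca
  sorted[7] = d$aacaca
sorted[7] = d$aacaca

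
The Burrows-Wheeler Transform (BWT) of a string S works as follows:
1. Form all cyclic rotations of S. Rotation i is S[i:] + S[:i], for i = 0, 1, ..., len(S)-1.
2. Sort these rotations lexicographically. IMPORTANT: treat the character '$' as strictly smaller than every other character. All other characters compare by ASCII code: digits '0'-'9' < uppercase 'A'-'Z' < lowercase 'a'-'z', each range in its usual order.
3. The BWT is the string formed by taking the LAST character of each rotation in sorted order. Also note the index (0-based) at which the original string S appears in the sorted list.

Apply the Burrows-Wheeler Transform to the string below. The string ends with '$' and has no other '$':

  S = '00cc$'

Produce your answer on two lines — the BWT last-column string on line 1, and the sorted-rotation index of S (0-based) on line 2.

Answer: c$0c0
1

Derivation:
All 5 rotations (rotation i = S[i:]+S[:i]):
  rot[0] = 00cc$
  rot[1] = 0cc$0
  rot[2] = cc$00
  rot[3] = c$00c
  rot[4] = $00cc
Sorted (with $ < everything):
  sorted[0] = $00cc  (last char: 'c')
  sorted[1] = 00cc$  (last char: '$')
  sorted[2] = 0cc$0  (last char: '0')
  sorted[3] = c$00c  (last char: 'c')
  sorted[4] = cc$00  (last char: '0')
Last column: c$0c0
Original string S is at sorted index 1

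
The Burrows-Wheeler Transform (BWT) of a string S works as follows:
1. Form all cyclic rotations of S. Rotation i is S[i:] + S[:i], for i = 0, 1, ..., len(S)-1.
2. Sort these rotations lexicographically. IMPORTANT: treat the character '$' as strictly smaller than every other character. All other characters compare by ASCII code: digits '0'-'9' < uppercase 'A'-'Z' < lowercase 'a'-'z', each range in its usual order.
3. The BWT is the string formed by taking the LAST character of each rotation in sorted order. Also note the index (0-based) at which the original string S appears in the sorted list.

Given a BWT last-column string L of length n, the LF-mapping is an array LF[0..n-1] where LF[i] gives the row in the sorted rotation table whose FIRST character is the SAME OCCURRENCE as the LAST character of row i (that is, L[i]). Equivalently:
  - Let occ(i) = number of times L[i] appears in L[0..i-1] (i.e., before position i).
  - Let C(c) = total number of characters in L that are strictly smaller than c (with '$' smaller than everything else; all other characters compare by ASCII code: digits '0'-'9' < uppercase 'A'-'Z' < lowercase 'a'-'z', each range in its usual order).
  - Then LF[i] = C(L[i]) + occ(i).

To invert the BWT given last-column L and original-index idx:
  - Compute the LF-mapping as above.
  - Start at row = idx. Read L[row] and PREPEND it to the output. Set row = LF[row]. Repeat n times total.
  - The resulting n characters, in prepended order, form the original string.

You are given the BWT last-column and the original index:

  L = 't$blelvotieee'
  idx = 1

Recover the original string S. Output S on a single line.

LF mapping: 10 0 1 7 2 8 12 9 11 6 3 4 5
Walk LF starting at row 1, prepending L[row]:
  step 1: row=1, L[1]='$', prepend. Next row=LF[1]=0
  step 2: row=0, L[0]='t', prepend. Next row=LF[0]=10
  step 3: row=10, L[10]='e', prepend. Next row=LF[10]=3
  step 4: row=3, L[3]='l', prepend. Next row=LF[3]=7
  step 5: row=7, L[7]='o', prepend. Next row=LF[7]=9
  step 6: row=9, L[9]='i', prepend. Next row=LF[9]=6
  step 7: row=6, L[6]='v', prepend. Next row=LF[6]=12
  step 8: row=12, L[12]='e', prepend. Next row=LF[12]=5
  step 9: row=5, L[5]='l', prepend. Next row=LF[5]=8
  step 10: row=8, L[8]='t', prepend. Next row=LF[8]=11
  step 11: row=11, L[11]='e', prepend. Next row=LF[11]=4
  step 12: row=4, L[4]='e', prepend. Next row=LF[4]=2
  step 13: row=2, L[2]='b', prepend. Next row=LF[2]=1
Reversed output: beetleviolet$

Answer: beetleviolet$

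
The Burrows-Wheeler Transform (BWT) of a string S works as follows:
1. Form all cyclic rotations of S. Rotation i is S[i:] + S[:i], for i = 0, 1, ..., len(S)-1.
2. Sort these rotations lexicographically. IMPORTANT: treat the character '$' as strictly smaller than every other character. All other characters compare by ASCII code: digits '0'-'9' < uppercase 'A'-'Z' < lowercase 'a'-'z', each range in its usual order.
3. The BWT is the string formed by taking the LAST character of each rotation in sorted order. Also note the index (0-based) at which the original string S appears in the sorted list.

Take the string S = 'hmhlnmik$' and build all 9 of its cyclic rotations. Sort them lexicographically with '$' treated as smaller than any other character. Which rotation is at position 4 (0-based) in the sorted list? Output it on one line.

Answer: k$hmhlnmi

Derivation:
All 9 rotations (rotation i = S[i:]+S[:i]):
  rot[0] = hmhlnmik$
  rot[1] = mhlnmik$h
  rot[2] = hlnmik$hm
  rot[3] = lnmik$hmh
  rot[4] = nmik$hmhl
  rot[5] = mik$hmhln
  rot[6] = ik$hmhlnm
  rot[7] = k$hmhlnmi
  rot[8] = $hmhlnmik
Sorted (with $ < everything):
  sorted[0] = $hmhlnmik
  sorted[1] = hlnmik$hm
  sorted[2] = hmhlnmik$
  sorted[3] = ik$hmhlnm
  sorted[4] = k$hmhlnmi
  sorted[5] = lnmik$hmh
  sorted[6] = mhlnmik$h
  sorted[7] = mik$hmhln
  sorted[8] = nmik$hmhl
sorted[4] = k$hmhlnmi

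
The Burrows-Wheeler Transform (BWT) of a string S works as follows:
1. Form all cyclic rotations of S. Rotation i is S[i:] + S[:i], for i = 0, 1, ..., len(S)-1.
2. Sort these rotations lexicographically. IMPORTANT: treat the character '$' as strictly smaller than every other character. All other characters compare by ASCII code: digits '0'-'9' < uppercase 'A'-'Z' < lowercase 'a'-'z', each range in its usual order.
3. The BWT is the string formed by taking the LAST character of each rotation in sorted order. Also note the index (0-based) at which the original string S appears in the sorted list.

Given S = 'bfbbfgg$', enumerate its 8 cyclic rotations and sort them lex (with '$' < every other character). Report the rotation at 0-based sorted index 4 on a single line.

All 8 rotations (rotation i = S[i:]+S[:i]):
  rot[0] = bfbbfgg$
  rot[1] = fbbfgg$b
  rot[2] = bbfgg$bf
  rot[3] = bfgg$bfb
  rot[4] = fgg$bfbb
  rot[5] = gg$bfbbf
  rot[6] = g$bfbbfg
  rot[7] = $bfbbfgg
Sorted (with $ < everything):
  sorted[0] = $bfbbfgg
  sorted[1] = bbfgg$bf
  sorted[2] = bfbbfgg$
  sorted[3] = bfgg$bfb
  sorted[4] = fbbfgg$b
  sorted[5] = fgg$bfbb
  sorted[6] = g$bfbbfg
  sorted[7] = gg$bfbbf
sorted[4] = fbbfgg$b

Answer: fbbfgg$b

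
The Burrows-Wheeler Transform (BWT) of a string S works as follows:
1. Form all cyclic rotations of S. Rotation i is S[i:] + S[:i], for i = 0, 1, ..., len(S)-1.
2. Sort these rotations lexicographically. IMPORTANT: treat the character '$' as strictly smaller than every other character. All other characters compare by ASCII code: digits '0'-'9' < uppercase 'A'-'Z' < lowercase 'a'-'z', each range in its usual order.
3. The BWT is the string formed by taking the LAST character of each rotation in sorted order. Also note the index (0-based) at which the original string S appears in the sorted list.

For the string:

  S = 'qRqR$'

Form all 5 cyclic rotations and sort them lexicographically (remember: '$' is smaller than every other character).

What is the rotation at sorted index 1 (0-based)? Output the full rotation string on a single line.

Answer: R$qRq

Derivation:
All 5 rotations (rotation i = S[i:]+S[:i]):
  rot[0] = qRqR$
  rot[1] = RqR$q
  rot[2] = qR$qR
  rot[3] = R$qRq
  rot[4] = $qRqR
Sorted (with $ < everything):
  sorted[0] = $qRqR
  sorted[1] = R$qRq
  sorted[2] = RqR$q
  sorted[3] = qR$qR
  sorted[4] = qRqR$
sorted[1] = R$qRq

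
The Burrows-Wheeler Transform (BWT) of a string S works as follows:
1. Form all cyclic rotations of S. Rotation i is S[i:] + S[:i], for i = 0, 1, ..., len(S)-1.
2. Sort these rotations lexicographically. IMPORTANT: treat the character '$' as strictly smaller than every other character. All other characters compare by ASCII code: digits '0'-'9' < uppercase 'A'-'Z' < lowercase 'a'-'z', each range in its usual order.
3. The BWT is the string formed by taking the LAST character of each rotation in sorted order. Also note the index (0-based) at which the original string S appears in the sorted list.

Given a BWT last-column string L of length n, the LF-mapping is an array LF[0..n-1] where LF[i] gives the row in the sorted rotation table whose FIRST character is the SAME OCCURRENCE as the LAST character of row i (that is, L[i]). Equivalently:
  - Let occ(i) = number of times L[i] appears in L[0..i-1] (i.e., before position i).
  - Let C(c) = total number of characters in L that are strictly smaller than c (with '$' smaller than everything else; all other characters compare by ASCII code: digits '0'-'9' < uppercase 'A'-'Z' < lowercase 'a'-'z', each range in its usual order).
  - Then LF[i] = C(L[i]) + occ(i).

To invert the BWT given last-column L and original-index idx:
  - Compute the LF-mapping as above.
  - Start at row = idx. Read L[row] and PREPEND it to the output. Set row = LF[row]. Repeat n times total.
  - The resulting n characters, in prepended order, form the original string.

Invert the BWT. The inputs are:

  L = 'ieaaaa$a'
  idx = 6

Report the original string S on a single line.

LF mapping: 7 6 1 2 3 4 0 5
Walk LF starting at row 6, prepending L[row]:
  step 1: row=6, L[6]='$', prepend. Next row=LF[6]=0
  step 2: row=0, L[0]='i', prepend. Next row=LF[0]=7
  step 3: row=7, L[7]='a', prepend. Next row=LF[7]=5
  step 4: row=5, L[5]='a', prepend. Next row=LF[5]=4
  step 5: row=4, L[4]='a', prepend. Next row=LF[4]=3
  step 6: row=3, L[3]='a', prepend. Next row=LF[3]=2
  step 7: row=2, L[2]='a', prepend. Next row=LF[2]=1
  step 8: row=1, L[1]='e', prepend. Next row=LF[1]=6
Reversed output: eaaaaai$

Answer: eaaaaai$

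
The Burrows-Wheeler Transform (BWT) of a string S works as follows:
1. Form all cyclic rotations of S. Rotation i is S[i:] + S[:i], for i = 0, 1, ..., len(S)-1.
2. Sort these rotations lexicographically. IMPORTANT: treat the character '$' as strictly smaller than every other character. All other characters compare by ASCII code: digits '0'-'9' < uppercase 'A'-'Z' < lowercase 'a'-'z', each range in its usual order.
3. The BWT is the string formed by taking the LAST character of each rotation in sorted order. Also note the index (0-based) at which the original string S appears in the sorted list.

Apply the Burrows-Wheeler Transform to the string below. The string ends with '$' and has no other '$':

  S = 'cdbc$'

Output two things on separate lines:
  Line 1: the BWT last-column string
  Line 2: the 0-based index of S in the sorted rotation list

Answer: cdb$c
3

Derivation:
All 5 rotations (rotation i = S[i:]+S[:i]):
  rot[0] = cdbc$
  rot[1] = dbc$c
  rot[2] = bc$cd
  rot[3] = c$cdb
  rot[4] = $cdbc
Sorted (with $ < everything):
  sorted[0] = $cdbc  (last char: 'c')
  sorted[1] = bc$cd  (last char: 'd')
  sorted[2] = c$cdb  (last char: 'b')
  sorted[3] = cdbc$  (last char: '$')
  sorted[4] = dbc$c  (last char: 'c')
Last column: cdb$c
Original string S is at sorted index 3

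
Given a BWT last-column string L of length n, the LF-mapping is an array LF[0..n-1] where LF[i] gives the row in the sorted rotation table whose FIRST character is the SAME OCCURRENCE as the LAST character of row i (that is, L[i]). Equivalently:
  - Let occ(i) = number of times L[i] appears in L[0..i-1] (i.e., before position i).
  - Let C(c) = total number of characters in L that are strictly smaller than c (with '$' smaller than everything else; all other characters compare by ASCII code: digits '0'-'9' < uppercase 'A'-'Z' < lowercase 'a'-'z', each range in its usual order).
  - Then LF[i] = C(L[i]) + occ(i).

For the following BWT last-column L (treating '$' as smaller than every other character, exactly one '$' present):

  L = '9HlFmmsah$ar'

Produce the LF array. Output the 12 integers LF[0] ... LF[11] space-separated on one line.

Char counts: '$':1, '9':1, 'F':1, 'H':1, 'a':2, 'h':1, 'l':1, 'm':2, 'r':1, 's':1
C (first-col start): C('$')=0, C('9')=1, C('F')=2, C('H')=3, C('a')=4, C('h')=6, C('l')=7, C('m')=8, C('r')=10, C('s')=11
L[0]='9': occ=0, LF[0]=C('9')+0=1+0=1
L[1]='H': occ=0, LF[1]=C('H')+0=3+0=3
L[2]='l': occ=0, LF[2]=C('l')+0=7+0=7
L[3]='F': occ=0, LF[3]=C('F')+0=2+0=2
L[4]='m': occ=0, LF[4]=C('m')+0=8+0=8
L[5]='m': occ=1, LF[5]=C('m')+1=8+1=9
L[6]='s': occ=0, LF[6]=C('s')+0=11+0=11
L[7]='a': occ=0, LF[7]=C('a')+0=4+0=4
L[8]='h': occ=0, LF[8]=C('h')+0=6+0=6
L[9]='$': occ=0, LF[9]=C('$')+0=0+0=0
L[10]='a': occ=1, LF[10]=C('a')+1=4+1=5
L[11]='r': occ=0, LF[11]=C('r')+0=10+0=10

Answer: 1 3 7 2 8 9 11 4 6 0 5 10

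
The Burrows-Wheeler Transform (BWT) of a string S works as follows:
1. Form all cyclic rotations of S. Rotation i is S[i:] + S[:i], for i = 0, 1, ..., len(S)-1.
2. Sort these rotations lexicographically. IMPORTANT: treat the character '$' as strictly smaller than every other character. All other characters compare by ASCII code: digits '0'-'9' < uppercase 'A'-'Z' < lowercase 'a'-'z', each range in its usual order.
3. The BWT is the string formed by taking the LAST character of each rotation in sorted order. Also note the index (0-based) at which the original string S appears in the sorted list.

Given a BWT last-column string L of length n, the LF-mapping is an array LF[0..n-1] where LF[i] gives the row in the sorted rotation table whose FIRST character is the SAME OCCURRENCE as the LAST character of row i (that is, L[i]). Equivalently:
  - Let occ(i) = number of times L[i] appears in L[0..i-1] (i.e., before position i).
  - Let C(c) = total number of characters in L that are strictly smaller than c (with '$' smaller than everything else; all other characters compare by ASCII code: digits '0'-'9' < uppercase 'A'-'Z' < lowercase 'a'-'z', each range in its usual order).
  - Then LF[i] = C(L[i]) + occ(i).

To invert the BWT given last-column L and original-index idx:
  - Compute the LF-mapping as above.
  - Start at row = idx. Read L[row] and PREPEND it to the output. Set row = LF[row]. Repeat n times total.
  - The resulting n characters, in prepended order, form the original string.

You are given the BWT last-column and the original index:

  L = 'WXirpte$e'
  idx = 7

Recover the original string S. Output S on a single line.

LF mapping: 1 2 5 7 6 8 3 0 4
Walk LF starting at row 7, prepending L[row]:
  step 1: row=7, L[7]='$', prepend. Next row=LF[7]=0
  step 2: row=0, L[0]='W', prepend. Next row=LF[0]=1
  step 3: row=1, L[1]='X', prepend. Next row=LF[1]=2
  step 4: row=2, L[2]='i', prepend. Next row=LF[2]=5
  step 5: row=5, L[5]='t', prepend. Next row=LF[5]=8
  step 6: row=8, L[8]='e', prepend. Next row=LF[8]=4
  step 7: row=4, L[4]='p', prepend. Next row=LF[4]=6
  step 8: row=6, L[6]='e', prepend. Next row=LF[6]=3
  step 9: row=3, L[3]='r', prepend. Next row=LF[3]=7
Reversed output: repetiXW$

Answer: repetiXW$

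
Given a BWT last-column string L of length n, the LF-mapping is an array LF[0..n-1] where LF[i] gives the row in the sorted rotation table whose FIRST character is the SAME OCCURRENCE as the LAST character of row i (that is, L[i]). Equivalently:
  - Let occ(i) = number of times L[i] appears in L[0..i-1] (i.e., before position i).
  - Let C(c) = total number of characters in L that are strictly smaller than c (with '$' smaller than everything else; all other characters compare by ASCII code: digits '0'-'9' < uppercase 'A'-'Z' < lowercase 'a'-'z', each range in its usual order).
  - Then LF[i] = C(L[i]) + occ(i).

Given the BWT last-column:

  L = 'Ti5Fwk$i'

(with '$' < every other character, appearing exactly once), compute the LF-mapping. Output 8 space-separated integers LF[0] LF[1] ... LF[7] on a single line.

Answer: 3 4 1 2 7 6 0 5

Derivation:
Char counts: '$':1, '5':1, 'F':1, 'T':1, 'i':2, 'k':1, 'w':1
C (first-col start): C('$')=0, C('5')=1, C('F')=2, C('T')=3, C('i')=4, C('k')=6, C('w')=7
L[0]='T': occ=0, LF[0]=C('T')+0=3+0=3
L[1]='i': occ=0, LF[1]=C('i')+0=4+0=4
L[2]='5': occ=0, LF[2]=C('5')+0=1+0=1
L[3]='F': occ=0, LF[3]=C('F')+0=2+0=2
L[4]='w': occ=0, LF[4]=C('w')+0=7+0=7
L[5]='k': occ=0, LF[5]=C('k')+0=6+0=6
L[6]='$': occ=0, LF[6]=C('$')+0=0+0=0
L[7]='i': occ=1, LF[7]=C('i')+1=4+1=5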